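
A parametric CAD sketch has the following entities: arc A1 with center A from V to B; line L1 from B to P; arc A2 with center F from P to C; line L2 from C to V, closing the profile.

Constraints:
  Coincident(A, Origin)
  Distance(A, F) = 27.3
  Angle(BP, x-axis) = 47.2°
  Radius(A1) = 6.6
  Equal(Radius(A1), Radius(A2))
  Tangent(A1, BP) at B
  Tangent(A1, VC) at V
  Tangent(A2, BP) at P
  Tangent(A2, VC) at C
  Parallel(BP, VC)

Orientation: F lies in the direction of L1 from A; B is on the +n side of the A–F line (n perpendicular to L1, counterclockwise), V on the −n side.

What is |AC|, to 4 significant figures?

28.09

The slot axis is L1's direction at 47.2°, so u = (cos 47.2°, sin 47.2°) = (0.6794, 0.7337) and n = (−sin 47.2°, cos 47.2°) = (-0.7337, 0.6794). A is at the origin and F lies 27.3 along u from A, so F = 27.3·u = (18.55, 20.03). Tangency of A1 to both parallel lines with radius 6.6 puts B and V at A ± 6.6·n: B = (-4.843, 4.484), V = (4.843, -4.484). Equal radii place P and C the same way about F: P = F + 6.6·n = (13.71, 24.52), C = F − 6.6·n = (23.39, 15.55). Then |AC| = |C − A| = 28.09.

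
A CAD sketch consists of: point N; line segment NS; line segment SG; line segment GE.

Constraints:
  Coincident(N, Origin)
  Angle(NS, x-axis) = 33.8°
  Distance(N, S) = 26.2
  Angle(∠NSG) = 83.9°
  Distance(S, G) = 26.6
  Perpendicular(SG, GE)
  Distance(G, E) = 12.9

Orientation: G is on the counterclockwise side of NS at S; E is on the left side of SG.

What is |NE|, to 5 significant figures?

27.206

N is at the origin; NS runs at 33.8° with length 26.2, so S = 26.2·(cos 33.8°, sin 33.8°) = (21.772, 14.575). ∠NSG = 83.9°, so SG runs at 33.8° + (180° − 83.9°) = 129.90° from the x-axis; with |SG| = 26.6, G = S + 26.6·(cos 129.90°, sin 129.90°) = (4.7092, 34.982). The perpendicularity gives GE at right angles to SG; with |GE| = 12.9 on the left of SG, E = G + 12.9·(-0.76717, -0.64145) = (-5.1872, 26.707). Then |NE| = |E − N| = 27.206.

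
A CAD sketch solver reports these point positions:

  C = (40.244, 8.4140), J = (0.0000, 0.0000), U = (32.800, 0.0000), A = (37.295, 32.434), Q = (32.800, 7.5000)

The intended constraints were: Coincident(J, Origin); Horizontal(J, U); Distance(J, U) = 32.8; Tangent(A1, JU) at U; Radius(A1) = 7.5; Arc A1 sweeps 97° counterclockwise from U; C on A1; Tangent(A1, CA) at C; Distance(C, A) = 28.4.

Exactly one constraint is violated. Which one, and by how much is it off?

Distance(C, A) = 28.4 — off by 4.20.

J = (0.00, 0.00) ✓; J.y = 0.00, U.y = 0.00 ✓; |JU| = 32.80 ✓; ∠(QU, UJ) = 90.00° ✓; |QU| = 7.500 ✓; bearing(Q→C) − bearing(Q→U) = 97.00° ✓; |QC| = 7.500 ✓; ∠(QC, CA) = 90.00° ✓; |CA| = 24.20 ✗.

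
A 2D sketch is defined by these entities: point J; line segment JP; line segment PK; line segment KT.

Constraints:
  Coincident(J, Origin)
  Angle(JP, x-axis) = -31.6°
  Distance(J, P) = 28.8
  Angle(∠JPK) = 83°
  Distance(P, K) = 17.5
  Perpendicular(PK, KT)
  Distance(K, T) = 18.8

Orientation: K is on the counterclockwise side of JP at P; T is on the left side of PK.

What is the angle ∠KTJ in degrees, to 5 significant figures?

124.97°

J is at the origin; JP runs at -31.6° with length 28.8, so P = 28.8·(cos -31.6°, sin -31.6°) = (24.530, -15.091). ∠JPK = 83.0°, so PK runs at -31.6° + (180° − 83.0°) = 65.400° from the x-axis; with |PK| = 17.5, K = P + 17.5·(cos 65.400°, sin 65.400°) = (31.815, 0.82084). PK is perpendicular to KT; with |KT| = 18.8 on the left of PK, T = K + 18.8·(-0.90924, 0.41628) = (14.721, 8.6469). Then cos ∠KTJ = TK·TJ / (|TK||TJ|), giving 124.97°.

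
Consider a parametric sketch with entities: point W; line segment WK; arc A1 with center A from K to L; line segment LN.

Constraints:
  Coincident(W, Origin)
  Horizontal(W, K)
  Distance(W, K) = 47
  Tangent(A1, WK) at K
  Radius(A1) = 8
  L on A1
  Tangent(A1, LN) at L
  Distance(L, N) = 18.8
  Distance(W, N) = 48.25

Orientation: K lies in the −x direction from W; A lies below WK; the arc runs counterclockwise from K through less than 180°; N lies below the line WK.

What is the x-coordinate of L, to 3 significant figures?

-52.8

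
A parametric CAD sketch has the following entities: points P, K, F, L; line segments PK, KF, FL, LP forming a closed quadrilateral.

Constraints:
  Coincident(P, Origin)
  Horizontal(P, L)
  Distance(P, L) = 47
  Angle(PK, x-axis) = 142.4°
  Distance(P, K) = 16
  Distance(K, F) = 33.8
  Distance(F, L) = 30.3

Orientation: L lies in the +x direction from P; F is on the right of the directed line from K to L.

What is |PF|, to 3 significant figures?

18.3

Checks: |KF| = 33.80 ✓; |FL| = 30.30 ✓.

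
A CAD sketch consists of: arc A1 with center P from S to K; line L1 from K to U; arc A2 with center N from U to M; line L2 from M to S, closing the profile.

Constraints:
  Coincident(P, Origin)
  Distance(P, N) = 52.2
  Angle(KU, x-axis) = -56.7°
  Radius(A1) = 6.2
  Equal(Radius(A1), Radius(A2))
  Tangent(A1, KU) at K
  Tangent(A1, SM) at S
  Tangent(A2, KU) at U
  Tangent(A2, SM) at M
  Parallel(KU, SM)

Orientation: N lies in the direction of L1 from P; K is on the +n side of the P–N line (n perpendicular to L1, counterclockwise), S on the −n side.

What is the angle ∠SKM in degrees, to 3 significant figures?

76.6°

The slot axis is L1's direction at -56.7°, so u = (cos -56.7°, sin -56.7°) = (0.549, -0.836) and n = (−sin -56.7°, cos -56.7°) = (0.836, 0.549). P is at the origin and N lies 52.2 along u from P, so N = 52.2·u = (28.7, -43.6). Tangency of A1 to both parallel lines with radius 6.2 puts K and S at P ± 6.2·n: K = (5.18, 3.40), S = (-5.18, -3.40). Equal radii place U and M the same way about N: U = N + 6.2·n = (33.8, -40.2), M = N − 6.2·n = (23.5, -47.0). Then cos ∠SKM = KS·KM / (|KS||KM|), giving 76.6°.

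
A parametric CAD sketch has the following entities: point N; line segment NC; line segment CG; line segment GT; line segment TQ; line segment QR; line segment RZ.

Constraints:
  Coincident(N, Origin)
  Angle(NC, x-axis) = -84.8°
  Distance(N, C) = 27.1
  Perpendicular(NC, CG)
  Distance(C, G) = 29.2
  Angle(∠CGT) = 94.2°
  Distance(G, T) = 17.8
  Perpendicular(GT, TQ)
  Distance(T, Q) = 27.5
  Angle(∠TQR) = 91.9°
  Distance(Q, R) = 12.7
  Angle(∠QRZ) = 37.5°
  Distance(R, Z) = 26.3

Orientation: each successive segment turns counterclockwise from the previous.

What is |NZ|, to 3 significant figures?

19.9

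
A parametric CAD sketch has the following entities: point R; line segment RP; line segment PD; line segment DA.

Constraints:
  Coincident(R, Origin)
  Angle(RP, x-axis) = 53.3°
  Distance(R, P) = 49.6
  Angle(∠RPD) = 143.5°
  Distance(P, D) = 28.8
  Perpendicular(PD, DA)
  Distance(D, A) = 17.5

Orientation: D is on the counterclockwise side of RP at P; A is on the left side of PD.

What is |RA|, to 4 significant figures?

69.71

∠RPD = 143.5°, so PD runs at 53.3° + (180° − 143.5°) = 89.80° from the x-axis; with |PD| = 28.8, D = P + 28.8·(cos 89.80°, sin 89.80°) = (29.74, 68.57). The perpendicularity gives DA at right angles to PD; with |DA| = 17.5 on the left of PD, A = D + 17.5·(-1.000, 0.003491) = (12.24, 68.63). Then |RA| = |A − R| = 69.71.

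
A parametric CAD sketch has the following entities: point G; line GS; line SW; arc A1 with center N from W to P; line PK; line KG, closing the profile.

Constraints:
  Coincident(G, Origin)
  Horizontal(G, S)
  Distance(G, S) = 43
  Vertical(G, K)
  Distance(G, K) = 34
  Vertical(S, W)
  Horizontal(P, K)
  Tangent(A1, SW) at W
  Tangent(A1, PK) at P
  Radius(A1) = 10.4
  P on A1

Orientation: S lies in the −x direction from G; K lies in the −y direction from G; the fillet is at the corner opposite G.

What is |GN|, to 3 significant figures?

40.2

GK is vertical with |GK| = 34.0 and K on the −y side, so K = (0.00, -34.0). The virtual corner opposite G is at (-43.0, -34.0). Tangency of A1 to SW means the radius NW is perpendicular to SW and the tangent condition forces NP to be normal to PK, with radius 10.4, so the center N sits 10.4 in from both sides at N = (-32.6, -23.6). Then |GN| = |N − G| = 40.2.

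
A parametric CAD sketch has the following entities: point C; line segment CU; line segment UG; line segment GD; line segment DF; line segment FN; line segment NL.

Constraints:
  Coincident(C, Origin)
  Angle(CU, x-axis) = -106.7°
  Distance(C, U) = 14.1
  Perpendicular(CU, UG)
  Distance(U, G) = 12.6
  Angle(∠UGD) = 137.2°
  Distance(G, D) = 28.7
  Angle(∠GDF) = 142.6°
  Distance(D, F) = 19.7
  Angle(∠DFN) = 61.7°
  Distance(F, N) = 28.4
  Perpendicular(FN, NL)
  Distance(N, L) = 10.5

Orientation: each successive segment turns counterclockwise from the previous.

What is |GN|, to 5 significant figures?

30.007

C is at the origin; CU runs at -106.7° with length 14.1, so U = (-4.0518, -13.505). CU ⟂ UG, so UG runs at -16.700°; with |UG| = 12.6, G = (8.0168, -17.126). ∠UGD = 137.2° gives GD at 26.100° from the x-axis; with |GD| = 28.7, D = (33.790, -4.4998). ∠GDF = 142.6° gives DF at 63.500° from the x-axis; with |DF| = 19.7, F = (42.580, 13.130). ∠DFN = 61.7° gives FN at -178.20° from the x-axis; with |FN| = 28.4, N = (14.194, 12.238). Then |GN| = |N − G| = 30.007.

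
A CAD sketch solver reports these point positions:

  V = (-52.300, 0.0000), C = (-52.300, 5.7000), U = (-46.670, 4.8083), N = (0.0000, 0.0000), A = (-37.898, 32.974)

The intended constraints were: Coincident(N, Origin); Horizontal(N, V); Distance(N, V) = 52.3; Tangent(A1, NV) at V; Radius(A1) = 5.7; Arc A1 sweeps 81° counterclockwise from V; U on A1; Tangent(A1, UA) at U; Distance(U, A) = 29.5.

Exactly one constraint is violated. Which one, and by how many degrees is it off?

Tangent(A1, UA) at U — off by 8.30°.

N = (0.00, 0.00) ✓; N.y = 0.00, V.y = 0.00 ✓; |NV| = 52.30 ✓; ∠(CV, VN) = 90.00° ✓; |CV| = 5.700 ✓; bearing(C→U) − bearing(C→V) = 81.00° ✓; |CU| = 5.700 ✓; ∠(CU, UA) = 98.30° ✗; |UA| = 29.50 ✓.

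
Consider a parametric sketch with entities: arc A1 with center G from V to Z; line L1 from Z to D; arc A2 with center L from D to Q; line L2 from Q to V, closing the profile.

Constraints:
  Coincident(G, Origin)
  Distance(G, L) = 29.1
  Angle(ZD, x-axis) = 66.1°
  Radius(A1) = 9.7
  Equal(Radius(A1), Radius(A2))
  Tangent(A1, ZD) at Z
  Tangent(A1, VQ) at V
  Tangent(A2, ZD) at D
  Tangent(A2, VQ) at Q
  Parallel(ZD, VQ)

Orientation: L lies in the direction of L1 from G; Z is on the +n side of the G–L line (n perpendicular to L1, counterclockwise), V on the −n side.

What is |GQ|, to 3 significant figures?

30.7

The slot axis is L1's direction at 66.1°, so u = (cos 66.1°, sin 66.1°) = (0.405, 0.914) and n = (−sin 66.1°, cos 66.1°) = (-0.914, 0.405). G is at the origin and L lies 29.1 along u from G, so L = 29.1·u = (11.8, 26.6). Tangency of A1 to both parallel lines with radius 9.7 puts Z and V at G ± 9.7·n: Z = (-8.87, 3.93), V = (8.87, -3.93). Equal radii place D and Q the same way about L: D = L + 9.7·n = (2.92, 30.5), Q = L − 9.7·n = (20.7, 22.7). Then |GQ| = |Q − G| = 30.7.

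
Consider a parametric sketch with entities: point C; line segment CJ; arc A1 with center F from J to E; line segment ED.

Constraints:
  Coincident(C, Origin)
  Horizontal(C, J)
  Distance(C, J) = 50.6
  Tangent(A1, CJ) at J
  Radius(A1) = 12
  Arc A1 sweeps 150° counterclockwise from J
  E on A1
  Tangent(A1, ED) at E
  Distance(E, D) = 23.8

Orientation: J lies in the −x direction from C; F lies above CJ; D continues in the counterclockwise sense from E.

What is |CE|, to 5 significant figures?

49.906

C is at the origin; C and J share the same y with |CJ| = 50.6 and J on the −x side, so J = (-50.600, 0.0000). The tangent condition forces FJ to be normal to CJ, so F = J + (0, 12) = (-50.600, 12.000). On A1, J sits at bearing -90° from F; a 150° counterclockwise sweep puts E at bearing 60°, so E = F + 12.0·(cos 60°, sin 60°) = (-44.600, 22.392). Then |CE| = |E − C| = 49.906.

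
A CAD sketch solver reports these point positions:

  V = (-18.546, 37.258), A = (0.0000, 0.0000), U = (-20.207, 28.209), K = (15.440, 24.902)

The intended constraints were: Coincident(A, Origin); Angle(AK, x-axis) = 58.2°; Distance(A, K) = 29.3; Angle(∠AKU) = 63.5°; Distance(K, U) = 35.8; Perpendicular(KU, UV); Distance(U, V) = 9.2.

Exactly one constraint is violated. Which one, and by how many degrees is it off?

Perpendicular(KU, UV) — off by 5.10°.

A = (0.00, 0.00) ✓; AK at 58.20° ✓; |AK| = 29.30 ✓; ∠AKU = 63.50° ✓; |KU| = 35.80 ✓; ∠(KU, UV) = 95.10° ✗; |UV| = 9.200 ✓.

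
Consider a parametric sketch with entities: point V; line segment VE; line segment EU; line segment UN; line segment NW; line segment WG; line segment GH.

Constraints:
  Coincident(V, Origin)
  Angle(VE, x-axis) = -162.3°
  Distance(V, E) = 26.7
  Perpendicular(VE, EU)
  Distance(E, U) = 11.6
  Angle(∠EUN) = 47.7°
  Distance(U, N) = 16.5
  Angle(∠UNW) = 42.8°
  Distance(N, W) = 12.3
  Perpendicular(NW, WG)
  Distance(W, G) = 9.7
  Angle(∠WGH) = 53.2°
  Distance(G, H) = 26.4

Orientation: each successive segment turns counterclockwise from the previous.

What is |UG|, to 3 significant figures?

1.52

∠UNW = 42.8° gives NW at -163° from the x-axis; with |NW| = 12.3, W = (-25.4, -8.52). The perpendicularity gives WG at right angles to NW, so WG runs at -72.8°; with |WG| = 9.7, G = (-22.5, -17.8). Then |UG| = |G − U| = 1.52.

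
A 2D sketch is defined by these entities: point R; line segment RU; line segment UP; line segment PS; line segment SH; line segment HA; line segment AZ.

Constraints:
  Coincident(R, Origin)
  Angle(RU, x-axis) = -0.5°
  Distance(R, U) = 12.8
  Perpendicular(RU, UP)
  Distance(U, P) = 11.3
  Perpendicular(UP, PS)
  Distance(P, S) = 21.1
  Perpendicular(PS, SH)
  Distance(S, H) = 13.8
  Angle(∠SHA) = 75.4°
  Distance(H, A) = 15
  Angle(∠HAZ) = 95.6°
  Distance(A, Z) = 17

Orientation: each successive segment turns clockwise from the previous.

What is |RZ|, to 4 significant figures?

18.42

R is at the origin; RU runs at -0.5° with length 12.8, so U = (12.80, -0.1117). RU ⟂ UP, so UP runs at -90.50°; with |UP| = 11.3, P = (12.70, -11.41). The perpendicularity gives PS at right angles to UP, so PS runs at 179.5°; with |PS| = 21.1, S = (-8.398, -11.23). PS is perpendicular to SH, so SH runs at 89.50°; with |SH| = 13.8, H = (-8.278, 2.572). ∠SHA = 75.4° gives HA at -15.10° from the x-axis; with |HA| = 15.0, A = (6.204, -1.335). ∠HAZ = 95.6° gives AZ at -99.50° from the x-axis; with |AZ| = 17.0, Z = (3.398, -18.10). Then |RZ| = |Z − R| = 18.42.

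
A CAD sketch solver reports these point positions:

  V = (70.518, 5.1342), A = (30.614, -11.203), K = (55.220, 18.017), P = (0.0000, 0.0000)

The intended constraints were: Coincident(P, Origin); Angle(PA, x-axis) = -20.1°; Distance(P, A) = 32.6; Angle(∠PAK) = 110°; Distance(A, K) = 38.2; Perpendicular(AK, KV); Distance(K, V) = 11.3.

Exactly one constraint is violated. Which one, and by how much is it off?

Distance(K, V) = 11.3 — off by 8.70.

P = (0.00, 0.00) ✓; PA at -20.10° ✓; |PA| = 32.60 ✓; ∠PAK = 110.0° ✓; |AK| = 38.20 ✓; ∠(AK, KV) = 90.00° ✓; |KV| = 20.00 ✗.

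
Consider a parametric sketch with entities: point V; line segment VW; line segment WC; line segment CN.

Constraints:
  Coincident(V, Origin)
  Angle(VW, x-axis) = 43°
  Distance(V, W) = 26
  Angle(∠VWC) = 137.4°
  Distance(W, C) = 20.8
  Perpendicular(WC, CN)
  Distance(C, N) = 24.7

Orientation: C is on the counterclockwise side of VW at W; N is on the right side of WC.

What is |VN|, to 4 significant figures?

58.17

∠VWC = 137.4°, so WC runs at 43.0° + (180° − 137.4°) = 85.60° from the x-axis; with |WC| = 20.8, C = W + 20.8·(cos 85.60°, sin 85.60°) = (20.61, 38.47). WC ⟂ CN; with |CN| = 24.7 on the right of WC, N = C + 24.7·(0.9971, -0.07672) = (45.24, 36.58). Then |VN| = |N − V| = 58.17.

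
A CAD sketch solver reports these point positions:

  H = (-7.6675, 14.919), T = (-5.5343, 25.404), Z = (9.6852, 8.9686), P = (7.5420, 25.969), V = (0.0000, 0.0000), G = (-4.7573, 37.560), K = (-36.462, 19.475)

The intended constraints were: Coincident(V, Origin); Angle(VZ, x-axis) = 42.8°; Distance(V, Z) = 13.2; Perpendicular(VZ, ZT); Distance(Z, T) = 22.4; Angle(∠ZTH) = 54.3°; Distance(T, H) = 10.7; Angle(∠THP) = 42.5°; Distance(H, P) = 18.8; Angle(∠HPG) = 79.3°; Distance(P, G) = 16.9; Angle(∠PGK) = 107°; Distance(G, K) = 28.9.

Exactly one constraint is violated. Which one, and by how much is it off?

Distance(G, K) = 28.9 — off by 7.60.

V = (0.00, 0.00) ✓; VZ at 42.80° ✓; |VZ| = 13.20 ✓; ∠(VZ, ZT) = 90.00° ✓; |ZT| = 22.40 ✓; ∠ZTH = 54.30° ✓; |TH| = 10.70 ✓; ∠THP = 42.50° ✓; |HP| = 18.80 ✓; ∠HPG = 79.30° ✓; |PG| = 16.90 ✓; ∠PGK = 107.0° ✓; |GK| = 36.50 ✗.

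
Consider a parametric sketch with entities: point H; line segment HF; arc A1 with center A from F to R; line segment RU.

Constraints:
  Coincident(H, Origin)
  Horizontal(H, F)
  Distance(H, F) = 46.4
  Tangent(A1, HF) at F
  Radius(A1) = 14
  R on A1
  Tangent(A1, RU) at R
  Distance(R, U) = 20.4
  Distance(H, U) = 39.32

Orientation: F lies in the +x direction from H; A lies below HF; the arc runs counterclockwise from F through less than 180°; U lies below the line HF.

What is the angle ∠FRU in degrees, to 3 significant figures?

144°

Checks: |AF| = 14.00 ✓; |AR| = 14.00 ✓; ∠(AR, RU) = 90.00° ✓; |RU| = 20.40 ✓; |HU| = 39.32 ✓.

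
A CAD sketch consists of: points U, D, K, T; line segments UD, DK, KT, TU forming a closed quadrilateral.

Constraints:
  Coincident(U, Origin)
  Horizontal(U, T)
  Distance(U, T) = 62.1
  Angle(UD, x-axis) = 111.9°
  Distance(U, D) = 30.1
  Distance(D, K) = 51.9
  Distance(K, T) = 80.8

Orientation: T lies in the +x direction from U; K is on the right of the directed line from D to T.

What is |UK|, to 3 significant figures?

28.2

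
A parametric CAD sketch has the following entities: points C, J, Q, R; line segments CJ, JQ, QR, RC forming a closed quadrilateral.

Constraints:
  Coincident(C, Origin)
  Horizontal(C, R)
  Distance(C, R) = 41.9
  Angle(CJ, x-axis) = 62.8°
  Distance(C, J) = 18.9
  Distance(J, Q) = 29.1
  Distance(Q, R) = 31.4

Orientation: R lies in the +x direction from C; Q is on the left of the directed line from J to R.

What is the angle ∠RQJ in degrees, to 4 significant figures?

75.94°

Checks: |JQ| = 29.10 ✓; |QR| = 31.40 ✓.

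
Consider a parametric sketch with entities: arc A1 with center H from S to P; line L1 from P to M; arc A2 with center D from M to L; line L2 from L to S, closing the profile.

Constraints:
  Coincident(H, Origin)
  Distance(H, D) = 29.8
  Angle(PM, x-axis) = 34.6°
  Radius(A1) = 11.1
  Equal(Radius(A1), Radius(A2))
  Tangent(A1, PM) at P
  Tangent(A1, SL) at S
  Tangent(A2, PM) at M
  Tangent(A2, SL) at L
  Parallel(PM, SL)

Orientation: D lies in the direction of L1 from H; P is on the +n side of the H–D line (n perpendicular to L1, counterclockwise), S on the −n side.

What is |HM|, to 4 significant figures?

31.80

Tangency of A1 to both parallel lines with radius 11.1 puts P and S at H ± 11.1·n: P = (-6.303, 9.137), S = (6.303, -9.137). Equal radii place M and L the same way about D: M = D + 11.1·n = (18.23, 26.06), L = D − 11.1·n = (30.83, 7.785). Then |HM| = |M − H| = 31.80.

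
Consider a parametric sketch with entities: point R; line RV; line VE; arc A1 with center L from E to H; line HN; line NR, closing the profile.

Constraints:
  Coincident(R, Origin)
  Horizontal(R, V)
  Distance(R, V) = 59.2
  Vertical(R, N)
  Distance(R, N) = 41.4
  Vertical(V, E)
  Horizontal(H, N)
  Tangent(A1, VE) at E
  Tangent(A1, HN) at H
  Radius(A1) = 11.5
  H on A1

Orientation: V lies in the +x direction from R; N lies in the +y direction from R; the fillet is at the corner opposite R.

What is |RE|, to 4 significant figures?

66.32

The virtual corner opposite R is at (59.20, 41.40). A1 meets VE tangentially, so LE is at right angles to VE and tangency of A1 to HN means the radius LH is perpendicular to HN, with radius 11.5, so the center L sits 11.5 in from both sides at L = (47.70, 29.90). That places the tangent points at E = (59.20, 29.90) on VE and H = (47.70, 41.40) on HN. Then |RE| = |E − R| = 66.32.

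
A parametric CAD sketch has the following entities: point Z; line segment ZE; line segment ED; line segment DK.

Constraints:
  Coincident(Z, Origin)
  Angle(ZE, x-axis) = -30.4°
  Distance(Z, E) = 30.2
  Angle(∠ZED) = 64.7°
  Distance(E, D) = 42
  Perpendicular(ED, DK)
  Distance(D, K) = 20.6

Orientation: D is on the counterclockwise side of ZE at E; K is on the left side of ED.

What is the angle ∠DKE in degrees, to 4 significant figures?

63.87°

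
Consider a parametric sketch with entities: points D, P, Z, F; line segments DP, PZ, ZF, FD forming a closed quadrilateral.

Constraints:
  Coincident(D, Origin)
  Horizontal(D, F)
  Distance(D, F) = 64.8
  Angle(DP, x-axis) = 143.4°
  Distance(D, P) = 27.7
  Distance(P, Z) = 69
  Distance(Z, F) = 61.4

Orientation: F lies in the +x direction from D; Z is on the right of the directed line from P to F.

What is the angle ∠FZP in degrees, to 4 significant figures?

85.38°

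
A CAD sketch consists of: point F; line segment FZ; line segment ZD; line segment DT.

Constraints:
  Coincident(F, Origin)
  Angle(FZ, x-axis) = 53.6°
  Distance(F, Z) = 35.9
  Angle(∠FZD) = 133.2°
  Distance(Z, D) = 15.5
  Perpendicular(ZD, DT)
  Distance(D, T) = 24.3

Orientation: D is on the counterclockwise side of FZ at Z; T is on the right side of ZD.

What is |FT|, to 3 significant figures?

64.4

∠FZD = 133.2°, so ZD runs at 53.6° + (180° − 133.2°) = 100° from the x-axis; with |ZD| = 15.5, D = Z + 15.5·(cos 100°, sin 100°) = (18.5, 44.1). ZD is perpendicular to DT; with |DT| = 24.3 on the right of ZD, T = D + 24.3·(0.984, 0.181) = (42.4, 48.5). Then |FT| = |T − F| = 64.4.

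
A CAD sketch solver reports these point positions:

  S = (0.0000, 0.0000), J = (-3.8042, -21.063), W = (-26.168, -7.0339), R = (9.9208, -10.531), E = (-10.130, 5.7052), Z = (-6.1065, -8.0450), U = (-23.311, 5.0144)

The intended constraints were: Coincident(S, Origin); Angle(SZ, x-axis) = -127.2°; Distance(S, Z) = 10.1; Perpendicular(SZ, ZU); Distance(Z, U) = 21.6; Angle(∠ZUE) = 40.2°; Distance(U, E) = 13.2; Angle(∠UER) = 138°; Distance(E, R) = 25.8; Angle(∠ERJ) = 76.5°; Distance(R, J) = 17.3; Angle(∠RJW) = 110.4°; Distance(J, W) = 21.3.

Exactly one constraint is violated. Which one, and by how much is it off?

Distance(J, W) = 21.3 — off by 5.10.

S = (0.00, 0.00) ✓; SZ at -127.2° ✓; |SZ| = 10.10 ✓; ∠(SZ, ZU) = 90.00° ✓; |ZU| = 21.60 ✓; ∠ZUE = 40.20° ✓; |UE| = 13.20 ✓; ∠UER = 138.0° ✓; |ER| = 25.80 ✓; ∠ERJ = 76.50° ✓; |RJ| = 17.30 ✓; ∠RJW = 110.4° ✓; |JW| = 26.40 ✗.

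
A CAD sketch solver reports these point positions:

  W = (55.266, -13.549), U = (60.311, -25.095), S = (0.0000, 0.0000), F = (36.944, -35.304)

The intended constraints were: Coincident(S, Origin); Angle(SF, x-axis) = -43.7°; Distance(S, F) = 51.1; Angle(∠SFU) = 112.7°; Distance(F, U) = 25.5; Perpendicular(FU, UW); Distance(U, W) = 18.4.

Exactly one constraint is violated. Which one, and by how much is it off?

Distance(U, W) = 18.4 — off by 5.80.

S = (0.00, 0.00) ✓; SF at -43.70° ✓; |SF| = 51.10 ✓; ∠SFU = 112.7° ✓; |FU| = 25.50 ✓; ∠(FU, UW) = 90.00° ✓; |UW| = 12.60 ✗.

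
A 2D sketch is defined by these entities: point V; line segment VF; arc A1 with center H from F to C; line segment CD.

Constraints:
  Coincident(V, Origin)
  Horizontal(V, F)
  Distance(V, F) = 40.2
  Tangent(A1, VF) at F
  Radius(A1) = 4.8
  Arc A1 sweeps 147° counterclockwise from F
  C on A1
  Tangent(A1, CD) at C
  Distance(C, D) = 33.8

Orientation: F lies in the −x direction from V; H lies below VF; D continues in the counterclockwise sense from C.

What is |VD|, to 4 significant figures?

30.84

V is at the origin; VF is horizontal with |VF| = 40.2 and F on the −x side, so F = (-40.20, 0.000). Tangency of A1 to VF means the radius HF is perpendicular to VF, so H = F + (0, -4.8) = (-40.20, -4.800). On A1, F sits at bearing 90° from H; a 147° counterclockwise sweep puts C at bearing 237°, so C = H + 4.8·(cos 237°, sin 237°) = (-42.81, -8.826). Tangency of A1 to CD means the radius HC is perpendicular to CD, so CD runs along (−sin 237°, cos 237°); with |CD| = 33.8, D = (-14.47, -27.23). Then |VD| = |D − V| = 30.84.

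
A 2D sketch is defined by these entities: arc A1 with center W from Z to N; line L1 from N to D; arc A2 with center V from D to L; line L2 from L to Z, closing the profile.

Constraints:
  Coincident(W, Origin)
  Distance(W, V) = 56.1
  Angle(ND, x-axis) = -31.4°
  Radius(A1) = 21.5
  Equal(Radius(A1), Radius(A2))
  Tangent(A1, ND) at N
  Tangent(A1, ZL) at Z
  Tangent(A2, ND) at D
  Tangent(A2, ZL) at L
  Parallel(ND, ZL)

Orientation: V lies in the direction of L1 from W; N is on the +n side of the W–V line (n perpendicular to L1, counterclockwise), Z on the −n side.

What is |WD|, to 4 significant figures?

60.08

The slot axis is L1's direction at -31.4°, so u = (cos -31.4°, sin -31.4°) = (0.8536, -0.5210) and n = (−sin -31.4°, cos -31.4°) = (0.5210, 0.8536). W is at the origin and V lies 56.1 along u from W, so V = 56.1·u = (47.88, -29.23). Tangency of A1 to both parallel lines with radius 21.5 puts N and Z at W ± 21.5·n: N = (11.20, 18.35), Z = (-11.20, -18.35). Equal radii place D and L the same way about V: D = V + 21.5·n = (59.09, -10.88), L = V − 21.5·n = (36.68, -47.58). Then |WD| = |D − W| = 60.08.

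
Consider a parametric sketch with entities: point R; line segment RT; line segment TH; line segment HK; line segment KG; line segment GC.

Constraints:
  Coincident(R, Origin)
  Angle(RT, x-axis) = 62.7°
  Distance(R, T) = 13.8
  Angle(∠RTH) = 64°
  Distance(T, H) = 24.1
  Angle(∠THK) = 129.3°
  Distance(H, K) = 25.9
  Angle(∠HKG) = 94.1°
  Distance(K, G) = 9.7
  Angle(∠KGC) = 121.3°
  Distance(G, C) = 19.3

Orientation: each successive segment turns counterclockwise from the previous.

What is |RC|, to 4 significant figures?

12.73

R is at the origin; RT runs at 62.7° with length 13.8, so T = (6.329, 12.26). ∠RTH = 64.0° gives TH at 178.7° from the x-axis; with |TH| = 24.1, H = (-17.76, 12.81). ∠THK = 129.3° gives HK at -130.6° from the x-axis; with |HK| = 25.9, K = (-34.62, -6.855). ∠HKG = 94.1° gives KG at -44.70° from the x-axis; with |KG| = 9.7, G = (-27.72, -13.68). ∠KGC = 121.3° gives GC at 14.00° from the x-axis; with |GC| = 19.3, C = (-8.998, -9.009). Then |RC| = |C − R| = 12.73.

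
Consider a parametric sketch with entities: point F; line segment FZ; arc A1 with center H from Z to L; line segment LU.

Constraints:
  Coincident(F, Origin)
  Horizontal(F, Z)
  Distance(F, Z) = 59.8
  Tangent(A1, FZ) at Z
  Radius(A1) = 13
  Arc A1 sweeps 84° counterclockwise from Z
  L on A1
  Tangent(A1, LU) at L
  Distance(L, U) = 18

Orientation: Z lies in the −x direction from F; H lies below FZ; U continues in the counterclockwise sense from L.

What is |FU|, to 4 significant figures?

80.25

On A1, Z sits at bearing 90° from H; an 84° counterclockwise sweep puts L at bearing 174°, so L = H + 13.0·(cos 174°, sin 174°) = (-72.73, -11.64). Tangency of A1 to LU means the radius HL is perpendicular to LU, so LU runs along (−sin 174°, cos 174°); with |LU| = 18.0, U = (-74.61, -29.54). Then |FU| = |U − F| = 80.25.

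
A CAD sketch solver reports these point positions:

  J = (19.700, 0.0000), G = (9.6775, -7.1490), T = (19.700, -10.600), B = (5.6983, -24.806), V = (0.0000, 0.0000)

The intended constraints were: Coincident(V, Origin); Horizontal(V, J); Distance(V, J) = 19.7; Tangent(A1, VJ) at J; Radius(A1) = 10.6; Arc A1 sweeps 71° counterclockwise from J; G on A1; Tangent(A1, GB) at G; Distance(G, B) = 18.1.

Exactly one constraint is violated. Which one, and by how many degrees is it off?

Tangent(A1, GB) at G — off by 6.30°.

V = (0.00, 0.00) ✓; V.y = 0.00, J.y = 0.00 ✓; |VJ| = 19.70 ✓; ∠(TJ, JV) = 90.00° ✓; |TJ| = 10.60 ✓; bearing(T→G) − bearing(T→J) = 71.00° ✓; |TG| = 10.60 ✓; ∠(TG, GB) = 83.70° ✗; |GB| = 18.10 ✓.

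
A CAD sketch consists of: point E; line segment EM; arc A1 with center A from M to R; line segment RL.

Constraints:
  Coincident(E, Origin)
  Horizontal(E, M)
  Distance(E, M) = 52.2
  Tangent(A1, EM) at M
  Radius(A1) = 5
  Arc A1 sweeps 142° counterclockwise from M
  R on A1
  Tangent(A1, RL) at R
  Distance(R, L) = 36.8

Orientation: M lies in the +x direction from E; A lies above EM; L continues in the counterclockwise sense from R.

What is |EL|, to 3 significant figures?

41.1

On A1, M sits at bearing -90° from A; a 142° counterclockwise sweep puts R at bearing 52°, so R = A + 5.0·(cos 52°, sin 52°) = (55.3, 8.94). The tangent condition forces AR to be normal to RL, so RL runs along (−sin 52°, cos 52°); with |RL| = 36.8, L = (26.3, 31.6). Then |EL| = |L − E| = 41.1.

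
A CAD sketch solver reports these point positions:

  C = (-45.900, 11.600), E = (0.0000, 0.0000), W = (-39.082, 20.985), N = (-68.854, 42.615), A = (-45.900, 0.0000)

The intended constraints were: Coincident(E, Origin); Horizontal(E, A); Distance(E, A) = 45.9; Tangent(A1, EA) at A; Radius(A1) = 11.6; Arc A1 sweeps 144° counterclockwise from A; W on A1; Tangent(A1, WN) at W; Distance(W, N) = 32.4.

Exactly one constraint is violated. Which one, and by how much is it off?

Distance(W, N) = 32.4 — off by 4.40.

E = (0.00, 0.00) ✓; E.y = 0.00, A.y = 0.00 ✓; |EA| = 45.90 ✓; ∠(CA, AE) = 90.00° ✓; |CA| = 11.60 ✓; bearing(C→W) − bearing(C→A) = 144.0° ✓; |CW| = 11.60 ✓; ∠(CW, WN) = 90.00° ✓; |WN| = 36.80 ✗.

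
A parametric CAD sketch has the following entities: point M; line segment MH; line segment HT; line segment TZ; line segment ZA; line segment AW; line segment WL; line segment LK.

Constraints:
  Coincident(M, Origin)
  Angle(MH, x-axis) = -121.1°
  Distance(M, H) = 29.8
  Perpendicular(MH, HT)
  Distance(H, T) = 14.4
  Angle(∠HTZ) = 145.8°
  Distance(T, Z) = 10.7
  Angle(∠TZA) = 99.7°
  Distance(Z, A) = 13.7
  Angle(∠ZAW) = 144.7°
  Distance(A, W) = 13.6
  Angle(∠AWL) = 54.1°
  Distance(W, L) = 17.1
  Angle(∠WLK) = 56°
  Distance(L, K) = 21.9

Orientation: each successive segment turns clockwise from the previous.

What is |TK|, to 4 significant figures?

24.42

M is at the origin; MH runs at -121.1° with length 29.8, so H = (-15.39, -25.52). MH is perpendicular to HT, so HT runs at 148.9°; with |HT| = 14.4, T = (-27.72, -18.08). ∠HTZ = 145.8° gives TZ at 114.7° from the x-axis; with |TZ| = 10.7, Z = (-32.19, -8.358). ∠TZA = 99.7° gives ZA at 34.40° from the x-axis; with |ZA| = 13.7, A = (-20.89, -0.6176). ∠ZAW = 144.7° gives AW at -0.9000° from the x-axis; with |AW| = 13.6, W = (-7.292, -0.8312). ∠AWL = 54.1° gives WL at -126.8° from the x-axis; with |WL| = 17.1, L = (-17.54, -14.52). ∠WLK = 56.0° gives LK at 109.2° from the x-axis; with |LK| = 21.9, K = (-24.74, 6.158). Then |TK| = |K − T| = 24.42.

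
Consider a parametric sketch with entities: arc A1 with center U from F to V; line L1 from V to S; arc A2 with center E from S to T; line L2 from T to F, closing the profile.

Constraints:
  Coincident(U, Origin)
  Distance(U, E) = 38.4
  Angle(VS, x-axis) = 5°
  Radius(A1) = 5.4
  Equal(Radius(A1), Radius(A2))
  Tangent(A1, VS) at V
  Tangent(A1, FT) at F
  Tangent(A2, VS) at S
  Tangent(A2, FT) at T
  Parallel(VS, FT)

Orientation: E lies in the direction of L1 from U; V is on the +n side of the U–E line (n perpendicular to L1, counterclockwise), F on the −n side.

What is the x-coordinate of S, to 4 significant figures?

37.78

The slot axis is L1's direction at 5.0°, so u = (cos 5.0°, sin 5.0°) = (0.9962, 0.08716) and n = (−sin 5.0°, cos 5.0°) = (-0.08716, 0.9962). U is at the origin and E lies 38.4 along u from U, so E = 38.4·u = (38.25, 3.347). Tangency of A1 to both parallel lines with radius 5.4 puts V and F at U ± 5.4·n: V = (-0.4706, 5.379), F = (0.4706, -5.379). Equal radii place S and T the same way about E: S = E + 5.4·n = (37.78, 8.726), T = E − 5.4·n = (38.72, -2.033). So S.x = 37.78.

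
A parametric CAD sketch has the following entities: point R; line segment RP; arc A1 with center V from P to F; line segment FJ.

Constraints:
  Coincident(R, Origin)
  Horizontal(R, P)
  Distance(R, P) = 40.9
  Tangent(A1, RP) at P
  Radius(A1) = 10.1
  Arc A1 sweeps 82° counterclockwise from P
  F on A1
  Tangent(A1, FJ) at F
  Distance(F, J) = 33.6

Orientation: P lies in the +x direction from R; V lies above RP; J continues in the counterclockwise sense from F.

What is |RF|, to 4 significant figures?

51.64

A1 meets RP tangentially, so VP is at right angles to RP, so V = P + (0, 10.1) = (40.90, 10.10). On A1, P sits at bearing -90° from V; an 82° counterclockwise sweep puts F at bearing -8°, so F = V + 10.1·(cos -8°, sin -8°) = (50.90, 8.694). Then |RF| = |F − R| = 51.64.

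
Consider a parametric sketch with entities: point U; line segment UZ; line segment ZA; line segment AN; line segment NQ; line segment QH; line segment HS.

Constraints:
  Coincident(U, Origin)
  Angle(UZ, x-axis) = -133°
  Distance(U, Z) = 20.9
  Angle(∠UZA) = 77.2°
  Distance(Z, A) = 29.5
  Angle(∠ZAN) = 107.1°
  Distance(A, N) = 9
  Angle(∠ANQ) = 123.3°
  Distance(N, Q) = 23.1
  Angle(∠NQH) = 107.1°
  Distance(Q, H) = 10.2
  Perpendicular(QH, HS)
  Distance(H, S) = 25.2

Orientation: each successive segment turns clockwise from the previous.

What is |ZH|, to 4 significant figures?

23.88

U is at the origin; UZ runs at -133.0° with length 20.9, so Z = (-14.25, -15.29). ∠UZA = 77.2° gives ZA at 124.2° from the x-axis; with |ZA| = 29.5, A = (-30.84, 9.114). ∠ZAN = 107.1° gives AN at 51.30° from the x-axis; with |AN| = 9.0, N = (-25.21, 16.14). ∠ANQ = 123.3° gives NQ at -5.400° from the x-axis; with |NQ| = 23.1, Q = (-2.211, 13.96). ∠NQH = 107.1° gives QH at -78.30° from the x-axis; with |QH| = 10.2, H = (-0.1421, 3.975). Then |ZH| = |H − Z| = 23.88.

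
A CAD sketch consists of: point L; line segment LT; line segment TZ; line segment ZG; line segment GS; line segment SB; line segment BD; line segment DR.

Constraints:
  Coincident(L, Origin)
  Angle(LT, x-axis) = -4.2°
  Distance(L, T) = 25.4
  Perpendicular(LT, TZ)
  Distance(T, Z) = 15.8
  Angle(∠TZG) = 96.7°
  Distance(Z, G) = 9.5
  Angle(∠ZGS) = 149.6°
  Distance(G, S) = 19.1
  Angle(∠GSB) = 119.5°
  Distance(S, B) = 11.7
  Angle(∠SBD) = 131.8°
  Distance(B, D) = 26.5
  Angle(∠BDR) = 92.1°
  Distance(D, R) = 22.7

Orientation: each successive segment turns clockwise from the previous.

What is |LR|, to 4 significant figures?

33.28

L is at the origin; LT runs at -4.2° with length 25.4, so T = (25.33, -1.860). LT is perpendicular to TZ, so TZ runs at -94.20°; with |TZ| = 15.8, Z = (24.17, -17.62). ∠TZG = 96.7° gives ZG at -177.5° from the x-axis; with |ZG| = 9.5, G = (14.68, -18.03). ∠ZGS = 149.6° gives GS at 152.1° from the x-axis; with |GS| = 19.1, S = (-2.196, -9.095). ∠GSB = 119.5° gives SB at 91.60° from the x-axis; with |SB| = 11.7, B = (-2.523, 2.601). ∠SBD = 131.8° gives BD at 43.40° from the x-axis; with |BD| = 26.5, D = (16.73, 20.81). ∠BDR = 92.1° gives DR at -44.50° from the x-axis; with |DR| = 22.7, R = (32.92, 4.898). Then |LR| = |R − L| = 33.28.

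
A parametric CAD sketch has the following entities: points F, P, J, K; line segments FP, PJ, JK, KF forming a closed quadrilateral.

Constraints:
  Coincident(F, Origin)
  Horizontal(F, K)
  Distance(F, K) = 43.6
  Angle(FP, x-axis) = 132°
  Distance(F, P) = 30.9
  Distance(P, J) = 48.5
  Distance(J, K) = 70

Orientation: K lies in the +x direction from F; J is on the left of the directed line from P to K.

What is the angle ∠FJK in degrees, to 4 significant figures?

38.00°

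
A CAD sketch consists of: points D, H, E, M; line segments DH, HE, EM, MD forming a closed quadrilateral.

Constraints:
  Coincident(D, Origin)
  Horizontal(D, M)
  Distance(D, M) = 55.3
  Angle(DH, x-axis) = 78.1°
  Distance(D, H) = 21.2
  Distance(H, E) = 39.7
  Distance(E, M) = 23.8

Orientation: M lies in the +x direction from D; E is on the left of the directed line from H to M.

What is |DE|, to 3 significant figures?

48.8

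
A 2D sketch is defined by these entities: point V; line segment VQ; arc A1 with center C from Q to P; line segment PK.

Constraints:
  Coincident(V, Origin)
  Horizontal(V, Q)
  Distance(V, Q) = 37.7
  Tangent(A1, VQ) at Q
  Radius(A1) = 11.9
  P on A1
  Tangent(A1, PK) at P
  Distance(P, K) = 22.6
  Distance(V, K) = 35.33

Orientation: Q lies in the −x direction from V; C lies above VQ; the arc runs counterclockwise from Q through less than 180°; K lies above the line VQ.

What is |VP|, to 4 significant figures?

27.64

V is at the origin; VQ is horizontal with |VQ| = 37.7 and Q on the −x side, so Q = (-37.70, 0.000). Since A1 is tangent to VQ there, CQ ⟂ VQ, so C = Q + (0, 11.9) = (-37.70, 11.90). Since CP ⟂ PK (tangency), |CK| = √(11.9² + 22.6²) = 25.54 regardless of where P sits on A1. So K lies on both circle(V, 35.33) and circle(C, 25.54); the above-VQ intersection is K = (-19.29, 29.60). P is the foot of the tangent from K: P = (-26.41, 8.152).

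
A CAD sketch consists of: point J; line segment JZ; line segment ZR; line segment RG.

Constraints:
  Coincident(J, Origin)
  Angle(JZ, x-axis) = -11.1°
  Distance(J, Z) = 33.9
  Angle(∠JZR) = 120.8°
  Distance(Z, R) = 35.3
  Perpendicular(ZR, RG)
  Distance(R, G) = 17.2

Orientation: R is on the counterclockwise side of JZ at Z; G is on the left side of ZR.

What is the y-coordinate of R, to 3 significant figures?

19.7

J is at the origin; JZ runs at -11.1° with length 33.9, so Z = 33.9·(cos -11.1°, sin -11.1°) = (33.3, -6.53). ∠JZR = 120.8°, so ZR runs at -11.1° + (180° − 120.8°) = 48.1° from the x-axis; with |ZR| = 35.3, R = Z + 35.3·(cos 48.1°, sin 48.1°) = (56.8, 19.7). So R.y = 19.7.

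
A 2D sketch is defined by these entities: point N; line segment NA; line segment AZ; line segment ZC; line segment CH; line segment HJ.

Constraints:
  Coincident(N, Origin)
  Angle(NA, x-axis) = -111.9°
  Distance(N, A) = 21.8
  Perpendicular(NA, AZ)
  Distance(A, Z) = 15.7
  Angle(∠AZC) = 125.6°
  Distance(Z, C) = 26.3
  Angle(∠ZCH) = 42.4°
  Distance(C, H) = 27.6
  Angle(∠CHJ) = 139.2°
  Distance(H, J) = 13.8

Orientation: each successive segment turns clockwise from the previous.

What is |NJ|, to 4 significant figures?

17.68

∠ZCH = 42.4° gives CH at -33.90° from the x-axis; with |CH| = 27.6, H = (-6.019, -4.213). ∠CHJ = 139.2° gives HJ at -74.70° from the x-axis; with |HJ| = 13.8, J = (-2.377, -17.52). Then |NJ| = |J − N| = 17.68.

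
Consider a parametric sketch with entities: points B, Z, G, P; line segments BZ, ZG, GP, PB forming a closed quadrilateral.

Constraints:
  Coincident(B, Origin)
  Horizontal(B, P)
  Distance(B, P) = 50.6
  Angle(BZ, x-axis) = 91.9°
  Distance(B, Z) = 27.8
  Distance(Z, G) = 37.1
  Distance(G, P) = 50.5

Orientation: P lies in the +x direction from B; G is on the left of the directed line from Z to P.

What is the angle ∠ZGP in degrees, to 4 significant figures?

82.33°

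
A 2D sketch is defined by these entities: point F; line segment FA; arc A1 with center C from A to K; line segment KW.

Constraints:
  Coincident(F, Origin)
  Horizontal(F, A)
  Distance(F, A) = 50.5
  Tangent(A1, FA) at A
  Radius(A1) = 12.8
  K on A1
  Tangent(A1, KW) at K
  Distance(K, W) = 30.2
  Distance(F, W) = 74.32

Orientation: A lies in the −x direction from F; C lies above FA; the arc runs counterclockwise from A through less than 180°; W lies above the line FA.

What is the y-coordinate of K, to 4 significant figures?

20.89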